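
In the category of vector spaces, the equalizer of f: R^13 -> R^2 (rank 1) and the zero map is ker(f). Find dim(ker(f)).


The equalizer of f and the zero map is ker(f).
By the rank-nullity theorem: dim(ker(f)) = dim(domain) - rank(f).
dim(ker(f)) = 13 - 1 = 12

12


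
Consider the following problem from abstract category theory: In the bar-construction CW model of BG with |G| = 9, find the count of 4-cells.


In the bar-construction CW model of BG, the n-cells are indexed by
n-tuples [g_1|...|g_n] of non-identity elements of G (degenerate
simplices with some g_i = e do not contribute cells), so there are
(|G| - 1)^n n-cells.
For dim = 4 with |G| = 9:
cells = (9 - 1)^4 = 8^4 = 4096

4096


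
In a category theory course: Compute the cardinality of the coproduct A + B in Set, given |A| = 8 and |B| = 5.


In Set, the coproduct A + B is the disjoint union.
|A + B| = |A| + |B| = 8 + 5 = 13

13


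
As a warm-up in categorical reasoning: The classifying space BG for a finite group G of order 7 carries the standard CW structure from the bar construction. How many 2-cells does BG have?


In the bar-construction CW model of BG, the n-cells are indexed by
n-tuples [g_1|...|g_n] of non-identity elements of G (degenerate
simplices with some g_i = e do not contribute cells), so there are
(|G| - 1)^n n-cells.
For dim = 2 with |G| = 7:
cells = (7 - 1)^2 = 6^2 = 36

36


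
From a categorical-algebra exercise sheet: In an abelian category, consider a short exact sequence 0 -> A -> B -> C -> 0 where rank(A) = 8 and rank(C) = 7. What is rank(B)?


For a short exact sequence 0 -> A -> B -> C -> 0,
rank is additive: rank(B) = rank(A) + rank(C).
rank(B) = 8 + 7 = 15

15


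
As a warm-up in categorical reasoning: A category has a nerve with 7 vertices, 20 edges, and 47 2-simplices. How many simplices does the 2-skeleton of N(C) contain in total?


The 2-skeleton of the nerve N(C) consists of simplices in dimensions 0, 1, 2:
  |N(C)_0| = 7 (objects)
  |N(C)_1| = 20 (morphisms)
  |N(C)_2| = 47 (composable pairs)
Total = 7 + 20 + 47 = 74

74


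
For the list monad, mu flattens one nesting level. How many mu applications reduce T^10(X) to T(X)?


Each application of mu: T^2 -> T removes one layer of nesting.
Starting at depth 10 (i.e., T^10(X)), we need to reach T(X).
Number of mu applications = 10 - 1 = 9

9


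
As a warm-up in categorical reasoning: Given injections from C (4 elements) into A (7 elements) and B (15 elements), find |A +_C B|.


The pushout A +_C B identifies the images of C in A and B.
|A +_C B| = |A| + |B| - |C| (for injections).
= 7 + 15 - 4 = 18

18


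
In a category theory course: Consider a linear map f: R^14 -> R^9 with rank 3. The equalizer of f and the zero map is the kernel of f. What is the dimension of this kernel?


The equalizer of f and the zero map is ker(f).
By the rank-nullity theorem: dim(ker(f)) = dim(domain) - rank(f).
dim(ker(f)) = 14 - 3 = 11

11


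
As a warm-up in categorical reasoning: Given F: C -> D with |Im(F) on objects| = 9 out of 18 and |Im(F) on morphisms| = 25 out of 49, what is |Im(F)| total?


The image of F consists of distinct objects and distinct morphisms.
|Im(F)| on objects = 9
|Im(F)| on morphisms = 25
Total image cardinality = 9 + 25 = 34

34


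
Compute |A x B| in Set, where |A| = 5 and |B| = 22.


In Set, the product A x B is the Cartesian product.
By the universal property, |A x B| = |A| * |B|.
|A x B| = 5 * 22 = 110

110


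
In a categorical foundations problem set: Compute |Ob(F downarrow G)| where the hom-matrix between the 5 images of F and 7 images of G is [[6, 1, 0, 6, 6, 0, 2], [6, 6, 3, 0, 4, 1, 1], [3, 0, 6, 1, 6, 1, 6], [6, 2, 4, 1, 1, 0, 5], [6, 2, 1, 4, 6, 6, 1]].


Objects of (F downarrow G) are triples (a, b, h: F(a)->G(b)).
The count equals the sum of all entries in the hom-matrix.
sum(row 0) = 21
sum(row 1) = 21
sum(row 2) = 23
sum(row 3) = 19
sum(row 4) = 26
Grand total = 110

110


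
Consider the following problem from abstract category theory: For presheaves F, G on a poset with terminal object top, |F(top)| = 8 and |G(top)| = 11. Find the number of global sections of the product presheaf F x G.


Global sections of a presheaf on a poset with terminal top satisfy
Gamma(H) ~ H(top). Presheaves admit pointwise products, so
(F x G)(top) = F(top) x G(top) (Cartesian product).
|Gamma(F x G)| = |F(top)| * |G(top)| = 8 * 11 = 88.

88


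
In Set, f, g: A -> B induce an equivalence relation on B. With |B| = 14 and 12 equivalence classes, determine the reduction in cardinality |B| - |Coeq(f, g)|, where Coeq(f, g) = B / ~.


The coequalizer Coeq(f, g) = B / ~ has one element per equivalence class.
|B| = 14, |Coeq(f, g)| = 12.
|B| - |Coeq(f, g)| = 14 - 12 = 2.

2


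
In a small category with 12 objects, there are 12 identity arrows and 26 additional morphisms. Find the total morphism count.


Each object has an identity morphism, giving 12 identities.
Adding the 26 non-identity morphisms:
Total = 12 + 26 = 38

38


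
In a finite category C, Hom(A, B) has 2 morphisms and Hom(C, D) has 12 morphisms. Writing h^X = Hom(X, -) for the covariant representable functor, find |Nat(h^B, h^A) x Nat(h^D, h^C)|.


By the Yoneda lemma, Nat(h^B, h^A) is isomorphic to Hom(A, B),
so |Nat(h^B, h^A)| = |Hom(A, B)| and |Nat(h^D, h^C)| = |Hom(C, D)|.
|Hom(A, B)| = 2, |Hom(C, D)| = 12.
|Nat(h^B, h^A) x Nat(h^D, h^C)| = 2 * 12 = 24

24


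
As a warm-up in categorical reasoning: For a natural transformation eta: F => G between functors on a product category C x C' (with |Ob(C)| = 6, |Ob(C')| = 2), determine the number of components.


A natural transformation eta: F => G assigns one component morphism per
object of the domain category.
The domain is the product category C x C', so
|Ob(C x C')| = |Ob(C)| * |Ob(C')| = 6 * 2 = 12.
Therefore eta has 12 component morphisms.

12


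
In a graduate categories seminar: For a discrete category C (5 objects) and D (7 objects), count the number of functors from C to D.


A functor from a discrete category C to D is determined by
where each object maps. Each of the 5 objects of C can map
to any of the 7 objects of D independently.
Number of functors = 7^5 = 16807

16807


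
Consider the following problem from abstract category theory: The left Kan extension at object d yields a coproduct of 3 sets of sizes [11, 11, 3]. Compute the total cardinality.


Pointwise, the left Kan extension (Lan_F H)(d) is the colimit, indexed
by the comma category (F downarrow d), of H composed with the
projection (F downarrow d) -> C. Here that colimit is given
as a coproduct (disjoint union) of sets, so its cardinality is the
sum of the sizes of the summands.
Coproduct of sets with sizes: 11 + 11 + 3
= 25

25


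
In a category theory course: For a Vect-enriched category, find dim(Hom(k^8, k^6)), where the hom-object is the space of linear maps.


In Vect-enriched categories, Hom(k^n, k^m) is the space of m x n matrices.
dim(Hom(k^8, k^6)) = 6 * 8 = 48

48


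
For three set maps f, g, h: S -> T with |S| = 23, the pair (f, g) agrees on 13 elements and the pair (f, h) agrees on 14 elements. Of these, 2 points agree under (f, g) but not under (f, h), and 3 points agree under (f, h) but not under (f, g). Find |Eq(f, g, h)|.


Eq(f, g, h) is the triple-agreement set: points in S where all three
maps take the same value. Using inclusion-exclusion on the pairwise data:
Pair (f, g) agrees on 13 points; pair (f, h) on 14 points.
Points agreeing under (f, g) but not (f, h) = 2; under (f, h) but not (f, g) = 3.
Triple-agreement = agreement-in-(f, g) minus points that agree under (f, g) but not (f, h):
|Eq(f, g, h)| = 13 - 2 = 11
(cross-check via (f, h): 14 - 3 = 11.)

11


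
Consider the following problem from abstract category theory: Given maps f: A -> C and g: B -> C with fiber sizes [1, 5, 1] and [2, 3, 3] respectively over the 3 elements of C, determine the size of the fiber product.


The pullback A x_C B consists of pairs (a, b) with f(a) = g(b).
For each element c in C, the fiber product has |f^-1(c)| * |g^-1(c)| elements.
Summing over C: 1 * 2 + 5 * 3 + 1 * 3
= 2 + 15 + 3 = 20

20


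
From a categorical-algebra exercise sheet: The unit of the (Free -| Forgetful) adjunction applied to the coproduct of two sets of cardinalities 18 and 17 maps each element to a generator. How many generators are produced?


The unit eta_X: X -> U(F(X)) of the Free-Forgetful adjunction
maps each element of X to a generator of F(X). For X = S + T (disjoint
union in Set), |S + T| = |S| + |T|.
Total mappings = 18 + 17 = 35.

35


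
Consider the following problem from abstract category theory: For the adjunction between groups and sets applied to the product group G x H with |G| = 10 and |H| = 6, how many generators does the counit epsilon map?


The counit epsilon_K: F(U(K)) -> K of the Free-Forgetful adjunction
maps |K| generators of F(U(K)) into K. For K = G x H (the product group),
|G x H| = |G| * |H|.
Total generators mapped = 10 * 6 = 60.

60


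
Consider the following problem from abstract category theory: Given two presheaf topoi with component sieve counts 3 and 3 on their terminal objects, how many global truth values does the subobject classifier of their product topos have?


In a product of presheaf topoi E_1 x E_2, the subobject classifier
is Omega = Omega_1 x Omega_2 (componentwise), so
|Omega(top)| = |Omega_1(top_1)| * |Omega_2(top_2)|.
= 3 * 3 = 9.

9


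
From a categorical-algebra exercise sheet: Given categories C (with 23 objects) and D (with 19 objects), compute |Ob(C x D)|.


The product category C x D has objects that are pairs (c, d).
Number of pairs = |Ob(C)| * |Ob(D)| = 23 * 19 = 437

437


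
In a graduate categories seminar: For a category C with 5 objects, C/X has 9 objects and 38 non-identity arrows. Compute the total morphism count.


In the slice category C/X, objects are morphisms to X.
Identity morphisms: 9 (one per object of C/X).
Non-identity morphisms: 38.
Total = 9 + 38 = 47

47


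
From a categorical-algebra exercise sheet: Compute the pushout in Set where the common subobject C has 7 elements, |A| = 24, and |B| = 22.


The pushout A +_C B identifies the images of C in A and B.
|A +_C B| = |A| + |B| - |C| (for injections).
= 24 + 22 - 7 = 39

39


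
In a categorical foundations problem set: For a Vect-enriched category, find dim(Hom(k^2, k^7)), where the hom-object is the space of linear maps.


In Vect-enriched categories, Hom(k^n, k^m) is the space of m x n matrices.
dim(Hom(k^2, k^7)) = 7 * 2 = 14

14


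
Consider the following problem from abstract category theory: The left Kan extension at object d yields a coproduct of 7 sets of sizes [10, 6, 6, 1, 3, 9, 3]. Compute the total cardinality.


Pointwise, the left Kan extension (Lan_F H)(d) is the colimit, indexed
by the comma category (F downarrow d), of H composed with the
projection (F downarrow d) -> C. Here that colimit is given
as a coproduct (disjoint union) of sets, so its cardinality is the
sum of the sizes of the summands.
Coproduct of sets with sizes: 10 + 6 + 6 + 1 + 3 + 9 + 3
= 38

38


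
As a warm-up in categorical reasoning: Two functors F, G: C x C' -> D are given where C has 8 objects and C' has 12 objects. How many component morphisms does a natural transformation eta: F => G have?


A natural transformation eta: F => G assigns one component morphism per
object of the domain category.
The domain is the product category C x C', so
|Ob(C x C')| = |Ob(C)| * |Ob(C')| = 8 * 12 = 96.
Therefore eta has 96 component morphisms.

96


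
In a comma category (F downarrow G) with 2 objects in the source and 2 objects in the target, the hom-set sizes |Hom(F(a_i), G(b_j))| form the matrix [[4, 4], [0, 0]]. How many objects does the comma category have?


Objects of (F downarrow G) are triples (a, b, h: F(a)->G(b)).
The count equals the sum of all entries in the hom-matrix.
sum(row 0) = 8
sum(row 1) = 0
Grand total = 8

8


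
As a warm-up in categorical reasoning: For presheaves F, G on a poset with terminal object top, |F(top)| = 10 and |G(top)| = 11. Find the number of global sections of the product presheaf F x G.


Global sections of a presheaf on a poset with terminal top satisfy
Gamma(H) ~ H(top). Presheaves admit pointwise products, so
(F x G)(top) = F(top) x G(top) (Cartesian product).
|Gamma(F x G)| = |F(top)| * |G(top)| = 10 * 11 = 110.

110


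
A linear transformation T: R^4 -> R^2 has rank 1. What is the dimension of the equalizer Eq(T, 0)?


The equalizer of f and the zero map is ker(f).
By the rank-nullity theorem: dim(ker(f)) = dim(domain) - rank(f).
dim(ker(f)) = 4 - 1 = 3

3


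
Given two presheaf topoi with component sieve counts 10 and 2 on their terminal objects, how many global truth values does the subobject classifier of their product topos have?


In a product of presheaf topoi E_1 x E_2, the subobject classifier
is Omega = Omega_1 x Omega_2 (componentwise), so
|Omega(top)| = |Omega_1(top_1)| * |Omega_2(top_2)|.
= 10 * 2 = 20.

20


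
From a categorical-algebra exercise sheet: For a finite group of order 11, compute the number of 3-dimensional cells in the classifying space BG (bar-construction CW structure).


In the bar-construction CW model of BG, the n-cells are indexed by
n-tuples [g_1|...|g_n] of non-identity elements of G (degenerate
simplices with some g_i = e do not contribute cells), so there are
(|G| - 1)^n n-cells.
For dim = 3 with |G| = 11:
cells = (11 - 1)^3 = 10^3 = 1000

1000


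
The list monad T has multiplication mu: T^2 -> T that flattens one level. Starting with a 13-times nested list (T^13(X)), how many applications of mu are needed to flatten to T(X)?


Each application of mu: T^2 -> T removes one layer of nesting.
Starting at depth 13 (i.e., T^13(X)), we need to reach T(X).
Number of mu applications = 13 - 1 = 12

12


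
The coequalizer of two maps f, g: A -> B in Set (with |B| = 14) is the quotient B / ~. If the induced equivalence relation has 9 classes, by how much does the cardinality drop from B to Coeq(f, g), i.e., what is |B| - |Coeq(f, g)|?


The coequalizer Coeq(f, g) = B / ~ has one element per equivalence class.
|B| = 14, |Coeq(f, g)| = 9.
|B| - |Coeq(f, g)| = 14 - 9 = 5.

5


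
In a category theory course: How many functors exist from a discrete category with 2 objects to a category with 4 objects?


A functor from a discrete category C to D is determined by
where each object maps. Each of the 2 objects of C can map
to any of the 4 objects of D independently.
Number of functors = 4^2 = 16

16


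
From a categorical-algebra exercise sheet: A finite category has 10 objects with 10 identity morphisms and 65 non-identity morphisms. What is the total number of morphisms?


Each object has an identity morphism, giving 10 identities.
Adding the 65 non-identity morphisms:
Total = 10 + 65 = 75

75


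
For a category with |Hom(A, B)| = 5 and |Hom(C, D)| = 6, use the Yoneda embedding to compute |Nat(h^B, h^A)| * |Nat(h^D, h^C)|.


By the Yoneda lemma, Nat(h^B, h^A) is isomorphic to Hom(A, B),
so |Nat(h^B, h^A)| = |Hom(A, B)| and |Nat(h^D, h^C)| = |Hom(C, D)|.
|Hom(A, B)| = 5, |Hom(C, D)| = 6.
|Nat(h^B, h^A) x Nat(h^D, h^C)| = 5 * 6 = 30

30


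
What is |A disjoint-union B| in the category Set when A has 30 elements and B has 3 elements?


In Set, the coproduct A + B is the disjoint union.
|A + B| = |A| + |B| = 30 + 3 = 33

33


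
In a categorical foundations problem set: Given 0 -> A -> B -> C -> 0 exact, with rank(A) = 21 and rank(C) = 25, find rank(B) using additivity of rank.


For a short exact sequence 0 -> A -> B -> C -> 0,
rank is additive: rank(B) = rank(A) + rank(C).
rank(B) = 21 + 25 = 46

46


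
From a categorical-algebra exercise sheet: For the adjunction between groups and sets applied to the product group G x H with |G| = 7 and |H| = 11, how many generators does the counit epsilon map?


The counit epsilon_K: F(U(K)) -> K of the Free-Forgetful adjunction
maps |K| generators of F(U(K)) into K. For K = G x H (the product group),
|G x H| = |G| * |H|.
Total generators mapped = 7 * 11 = 77.

77


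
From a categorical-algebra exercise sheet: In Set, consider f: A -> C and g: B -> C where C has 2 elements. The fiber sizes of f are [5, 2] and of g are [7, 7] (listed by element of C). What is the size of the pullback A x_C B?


The pullback A x_C B consists of pairs (a, b) with f(a) = g(b).
For each element c in C, the fiber product has |f^-1(c)| * |g^-1(c)| elements.
Summing over C: 5 * 7 + 2 * 7
= 35 + 14 = 49

49


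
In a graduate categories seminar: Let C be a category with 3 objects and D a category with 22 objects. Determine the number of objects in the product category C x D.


The product category C x D has objects that are pairs (c, d).
Number of pairs = |Ob(C)| * |Ob(D)| = 3 * 22 = 66

66


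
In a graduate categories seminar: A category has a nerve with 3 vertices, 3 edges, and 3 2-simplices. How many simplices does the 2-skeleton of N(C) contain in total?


The 2-skeleton of the nerve N(C) consists of simplices in dimensions 0, 1, 2:
  |N(C)_0| = 3 (objects)
  |N(C)_1| = 3 (morphisms)
  |N(C)_2| = 3 (composable pairs)
Total = 3 + 3 + 3 = 9

9


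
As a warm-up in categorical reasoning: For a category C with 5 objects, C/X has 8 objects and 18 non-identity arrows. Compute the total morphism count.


In the slice category C/X, objects are morphisms to X.
Identity morphisms: 8 (one per object of C/X).
Non-identity morphisms: 18.
Total = 8 + 18 = 26

26


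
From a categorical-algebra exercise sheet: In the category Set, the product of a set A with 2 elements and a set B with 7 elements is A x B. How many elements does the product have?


In Set, the product A x B is the Cartesian product.
By the universal property, |A x B| = |A| * |B|.
|A x B| = 2 * 7 = 14

14


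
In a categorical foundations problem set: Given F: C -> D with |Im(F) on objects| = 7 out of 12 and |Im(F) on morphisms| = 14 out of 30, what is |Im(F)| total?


The image of F consists of distinct objects and distinct morphisms.
|Im(F)| on objects = 7
|Im(F)| on morphisms = 14
Total image cardinality = 7 + 14 = 21

21


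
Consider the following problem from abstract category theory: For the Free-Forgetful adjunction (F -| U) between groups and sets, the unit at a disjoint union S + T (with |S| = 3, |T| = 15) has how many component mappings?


The unit eta_X: X -> U(F(X)) of the Free-Forgetful adjunction
maps each element of X to a generator of F(X). For X = S + T (disjoint
union in Set), |S + T| = |S| + |T|.
Total mappings = 3 + 15 = 18.

18


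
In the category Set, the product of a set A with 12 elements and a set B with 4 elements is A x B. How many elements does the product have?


In Set, the product A x B is the Cartesian product.
By the universal property, |A x B| = |A| * |B|.
|A x B| = 12 * 4 = 48

48


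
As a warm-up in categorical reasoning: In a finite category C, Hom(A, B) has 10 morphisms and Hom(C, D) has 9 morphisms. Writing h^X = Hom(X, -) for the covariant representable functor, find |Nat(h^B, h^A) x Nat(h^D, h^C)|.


By the Yoneda lemma, Nat(h^B, h^A) is isomorphic to Hom(A, B),
so |Nat(h^B, h^A)| = |Hom(A, B)| and |Nat(h^D, h^C)| = |Hom(C, D)|.
|Hom(A, B)| = 10, |Hom(C, D)| = 9.
|Nat(h^B, h^A) x Nat(h^D, h^C)| = 10 * 9 = 90

90


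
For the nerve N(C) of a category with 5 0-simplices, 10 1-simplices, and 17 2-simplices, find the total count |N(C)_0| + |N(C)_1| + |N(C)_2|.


The 2-skeleton of the nerve N(C) consists of simplices in dimensions 0, 1, 2:
  |N(C)_0| = 5 (objects)
  |N(C)_1| = 10 (morphisms)
  |N(C)_2| = 17 (composable pairs)
Total = 5 + 10 + 17 = 32

32


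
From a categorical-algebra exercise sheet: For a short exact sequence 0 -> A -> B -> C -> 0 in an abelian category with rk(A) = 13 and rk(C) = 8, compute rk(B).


For a short exact sequence 0 -> A -> B -> C -> 0,
rank is additive: rank(B) = rank(A) + rank(C).
rank(B) = 13 + 8 = 21

21


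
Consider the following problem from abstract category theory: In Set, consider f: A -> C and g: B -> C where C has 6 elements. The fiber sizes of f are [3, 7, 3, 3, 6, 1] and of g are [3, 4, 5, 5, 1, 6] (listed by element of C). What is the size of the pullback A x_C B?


The pullback A x_C B consists of pairs (a, b) with f(a) = g(b).
For each element c in C, the fiber product has |f^-1(c)| * |g^-1(c)| elements.
Summing over C: 3 * 3 + 7 * 4 + 3 * 5 + 3 * 5 + 6 * 1 + 1 * 6
= 9 + 28 + 15 + 15 + 6 + 6 = 79

79


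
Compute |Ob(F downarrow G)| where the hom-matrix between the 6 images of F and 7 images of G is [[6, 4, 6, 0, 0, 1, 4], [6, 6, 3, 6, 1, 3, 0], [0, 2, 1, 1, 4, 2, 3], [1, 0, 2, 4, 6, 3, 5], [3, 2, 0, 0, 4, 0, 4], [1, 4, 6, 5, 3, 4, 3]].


Objects of (F downarrow G) are triples (a, b, h: F(a)->G(b)).
The count equals the sum of all entries in the hom-matrix.
sum(row 0) = 21
sum(row 1) = 25
sum(row 2) = 13
sum(row 3) = 21
sum(row 4) = 13
sum(row 5) = 26
Grand total = 119

119


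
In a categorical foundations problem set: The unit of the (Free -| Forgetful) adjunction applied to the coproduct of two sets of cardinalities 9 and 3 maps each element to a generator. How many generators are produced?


The unit eta_X: X -> U(F(X)) of the Free-Forgetful adjunction
maps each element of X to a generator of F(X). For X = S + T (disjoint
union in Set), |S + T| = |S| + |T|.
Total mappings = 9 + 3 = 12.

12


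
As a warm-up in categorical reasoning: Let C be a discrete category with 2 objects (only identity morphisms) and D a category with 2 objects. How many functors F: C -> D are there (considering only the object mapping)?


A functor from a discrete category C to D is determined by
where each object maps. Each of the 2 objects of C can map
to any of the 2 objects of D independently.
Number of functors = 2^2 = 4

4


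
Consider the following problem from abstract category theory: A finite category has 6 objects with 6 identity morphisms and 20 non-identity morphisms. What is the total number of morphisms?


Each object has an identity morphism, giving 6 identities.
Adding the 20 non-identity morphisms:
Total = 6 + 20 = 26

26


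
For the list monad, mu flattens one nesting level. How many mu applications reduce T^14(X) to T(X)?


Each application of mu: T^2 -> T removes one layer of nesting.
Starting at depth 14 (i.e., T^14(X)), we need to reach T(X).
Number of mu applications = 14 - 1 = 13

13


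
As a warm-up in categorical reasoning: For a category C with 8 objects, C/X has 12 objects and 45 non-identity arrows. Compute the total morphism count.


In the slice category C/X, objects are morphisms to X.
Identity morphisms: 12 (one per object of C/X).
Non-identity morphisms: 45.
Total = 12 + 45 = 57

57


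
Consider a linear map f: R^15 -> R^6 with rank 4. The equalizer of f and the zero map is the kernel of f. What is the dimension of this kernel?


The equalizer of f and the zero map is ker(f).
By the rank-nullity theorem: dim(ker(f)) = dim(domain) - rank(f).
dim(ker(f)) = 15 - 4 = 11

11


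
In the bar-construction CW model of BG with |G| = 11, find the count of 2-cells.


In the bar-construction CW model of BG, the n-cells are indexed by
n-tuples [g_1|...|g_n] of non-identity elements of G (degenerate
simplices with some g_i = e do not contribute cells), so there are
(|G| - 1)^n n-cells.
For dim = 2 with |G| = 11:
cells = (11 - 1)^2 = 10^2 = 100

100


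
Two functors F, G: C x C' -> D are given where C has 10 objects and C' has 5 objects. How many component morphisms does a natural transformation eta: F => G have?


A natural transformation eta: F => G assigns one component morphism per
object of the domain category.
The domain is the product category C x C', so
|Ob(C x C')| = |Ob(C)| * |Ob(C')| = 10 * 5 = 50.
Therefore eta has 50 component morphisms.

50


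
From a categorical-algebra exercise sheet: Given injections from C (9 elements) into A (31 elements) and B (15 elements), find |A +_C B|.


The pushout A +_C B identifies the images of C in A and B.
|A +_C B| = |A| + |B| - |C| (for injections).
= 31 + 15 - 9 = 37

37


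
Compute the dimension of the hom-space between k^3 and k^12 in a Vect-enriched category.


In Vect-enriched categories, Hom(k^n, k^m) is the space of m x n matrices.
dim(Hom(k^3, k^12)) = 12 * 3 = 36

36


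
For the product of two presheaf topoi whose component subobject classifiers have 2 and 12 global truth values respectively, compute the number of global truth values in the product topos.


In a product of presheaf topoi E_1 x E_2, the subobject classifier
is Omega = Omega_1 x Omega_2 (componentwise), so
|Omega(top)| = |Omega_1(top_1)| * |Omega_2(top_2)|.
= 2 * 12 = 24.

24


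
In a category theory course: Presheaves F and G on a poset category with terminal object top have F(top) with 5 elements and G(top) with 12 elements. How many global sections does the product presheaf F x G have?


Global sections of a presheaf on a poset with terminal top satisfy
Gamma(H) ~ H(top). Presheaves admit pointwise products, so
(F x G)(top) = F(top) x G(top) (Cartesian product).
|Gamma(F x G)| = |F(top)| * |G(top)| = 5 * 12 = 60.

60


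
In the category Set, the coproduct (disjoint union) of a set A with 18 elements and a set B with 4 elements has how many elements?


In Set, the coproduct A + B is the disjoint union.
|A + B| = |A| + |B| = 18 + 4 = 22

22


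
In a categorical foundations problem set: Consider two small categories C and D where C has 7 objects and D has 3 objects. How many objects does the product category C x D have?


The product category C x D has objects that are pairs (c, d).
Number of pairs = |Ob(C)| * |Ob(D)| = 7 * 3 = 21

21


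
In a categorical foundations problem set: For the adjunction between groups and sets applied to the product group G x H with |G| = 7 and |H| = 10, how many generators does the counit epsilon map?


The counit epsilon_K: F(U(K)) -> K of the Free-Forgetful adjunction
maps |K| generators of F(U(K)) into K. For K = G x H (the product group),
|G x H| = |G| * |H|.
Total generators mapped = 7 * 10 = 70.

70


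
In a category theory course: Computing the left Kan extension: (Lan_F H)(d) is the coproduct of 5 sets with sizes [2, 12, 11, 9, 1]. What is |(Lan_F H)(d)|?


Pointwise, the left Kan extension (Lan_F H)(d) is the colimit, indexed
by the comma category (F downarrow d), of H composed with the
projection (F downarrow d) -> C. Here that colimit is given
as a coproduct (disjoint union) of sets, so its cardinality is the
sum of the sizes of the summands.
Coproduct of sets with sizes: 2 + 12 + 11 + 9 + 1
= 35

35


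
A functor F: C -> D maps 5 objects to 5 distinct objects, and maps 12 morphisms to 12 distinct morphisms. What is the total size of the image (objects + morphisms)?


The image of F consists of distinct objects and distinct morphisms.
|Im(F)| on objects = 5
|Im(F)| on morphisms = 12
Total image cardinality = 5 + 12 = 17

17


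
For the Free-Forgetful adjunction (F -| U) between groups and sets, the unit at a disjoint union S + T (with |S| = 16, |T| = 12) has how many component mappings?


The unit eta_X: X -> U(F(X)) of the Free-Forgetful adjunction
maps each element of X to a generator of F(X). For X = S + T (disjoint
union in Set), |S + T| = |S| + |T|.
Total mappings = 16 + 12 = 28.

28


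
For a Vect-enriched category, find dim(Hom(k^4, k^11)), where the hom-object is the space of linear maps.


In Vect-enriched categories, Hom(k^n, k^m) is the space of m x n matrices.
dim(Hom(k^4, k^11)) = 11 * 4 = 44

44


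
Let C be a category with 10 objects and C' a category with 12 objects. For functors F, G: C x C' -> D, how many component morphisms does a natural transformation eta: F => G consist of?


A natural transformation eta: F => G assigns one component morphism per
object of the domain category.
The domain is the product category C x C', so
|Ob(C x C')| = |Ob(C)| * |Ob(C')| = 10 * 12 = 120.
Therefore eta has 120 component morphisms.

120


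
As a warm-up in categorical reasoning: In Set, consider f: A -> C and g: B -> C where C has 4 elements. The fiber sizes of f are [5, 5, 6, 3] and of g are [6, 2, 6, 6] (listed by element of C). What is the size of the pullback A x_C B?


The pullback A x_C B consists of pairs (a, b) with f(a) = g(b).
For each element c in C, the fiber product has |f^-1(c)| * |g^-1(c)| elements.
Summing over C: 5 * 6 + 5 * 2 + 6 * 6 + 3 * 6
= 30 + 10 + 36 + 18 = 94

94


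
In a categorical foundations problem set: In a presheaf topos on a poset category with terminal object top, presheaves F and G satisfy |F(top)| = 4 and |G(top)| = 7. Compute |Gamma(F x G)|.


Global sections of a presheaf on a poset with terminal top satisfy
Gamma(H) ~ H(top). Presheaves admit pointwise products, so
(F x G)(top) = F(top) x G(top) (Cartesian product).
|Gamma(F x G)| = |F(top)| * |G(top)| = 4 * 7 = 28.

28


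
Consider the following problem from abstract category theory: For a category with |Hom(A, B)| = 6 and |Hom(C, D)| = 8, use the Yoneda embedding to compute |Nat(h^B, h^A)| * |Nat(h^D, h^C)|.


By the Yoneda lemma, Nat(h^B, h^A) is isomorphic to Hom(A, B),
so |Nat(h^B, h^A)| = |Hom(A, B)| and |Nat(h^D, h^C)| = |Hom(C, D)|.
|Hom(A, B)| = 6, |Hom(C, D)| = 8.
|Nat(h^B, h^A) x Nat(h^D, h^C)| = 6 * 8 = 48

48


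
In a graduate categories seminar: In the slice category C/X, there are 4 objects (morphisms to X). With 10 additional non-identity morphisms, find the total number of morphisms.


In the slice category C/X, objects are morphisms to X.
Identity morphisms: 4 (one per object of C/X).
Non-identity morphisms: 10.
Total = 4 + 10 = 14

14


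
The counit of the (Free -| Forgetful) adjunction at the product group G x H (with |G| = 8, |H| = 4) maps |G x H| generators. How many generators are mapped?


The counit epsilon_K: F(U(K)) -> K of the Free-Forgetful adjunction
maps |K| generators of F(U(K)) into K. For K = G x H (the product group),
|G x H| = |G| * |H|.
Total generators mapped = 8 * 4 = 32.

32


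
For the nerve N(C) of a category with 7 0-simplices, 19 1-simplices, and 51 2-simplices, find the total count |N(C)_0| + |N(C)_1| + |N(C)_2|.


The 2-skeleton of the nerve N(C) consists of simplices in dimensions 0, 1, 2:
  |N(C)_0| = 7 (objects)
  |N(C)_1| = 19 (morphisms)
  |N(C)_2| = 51 (composable pairs)
Total = 7 + 19 + 51 = 77

77


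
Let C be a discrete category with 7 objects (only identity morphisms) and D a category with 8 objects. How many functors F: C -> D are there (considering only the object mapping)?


A functor from a discrete category C to D is determined by
where each object maps. Each of the 7 objects of C can map
to any of the 8 objects of D independently.
Number of functors = 8^7 = 2097152

2097152


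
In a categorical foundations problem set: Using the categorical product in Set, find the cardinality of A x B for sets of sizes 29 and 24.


In Set, the product A x B is the Cartesian product.
By the universal property, |A x B| = |A| * |B|.
|A x B| = 29 * 24 = 696

696


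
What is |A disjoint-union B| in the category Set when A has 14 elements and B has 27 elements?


In Set, the coproduct A + B is the disjoint union.
|A + B| = |A| + |B| = 14 + 27 = 41

41


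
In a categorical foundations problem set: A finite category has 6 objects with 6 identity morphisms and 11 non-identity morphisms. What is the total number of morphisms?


Each object has an identity morphism, giving 6 identities.
Adding the 11 non-identity morphisms:
Total = 6 + 11 = 17

17


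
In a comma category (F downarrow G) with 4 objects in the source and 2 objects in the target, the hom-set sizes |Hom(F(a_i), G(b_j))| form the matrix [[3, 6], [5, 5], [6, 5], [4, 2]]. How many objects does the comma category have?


Objects of (F downarrow G) are triples (a, b, h: F(a)->G(b)).
The count equals the sum of all entries in the hom-matrix.
sum(row 0) = 9
sum(row 1) = 10
sum(row 2) = 11
sum(row 3) = 6
Grand total = 36

36


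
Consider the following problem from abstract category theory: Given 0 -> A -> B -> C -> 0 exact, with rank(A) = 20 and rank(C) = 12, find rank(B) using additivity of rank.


For a short exact sequence 0 -> A -> B -> C -> 0,
rank is additive: rank(B) = rank(A) + rank(C).
rank(B) = 20 + 12 = 32

32


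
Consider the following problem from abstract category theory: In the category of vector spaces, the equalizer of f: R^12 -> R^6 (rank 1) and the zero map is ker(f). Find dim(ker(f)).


The equalizer of f and the zero map is ker(f).
By the rank-nullity theorem: dim(ker(f)) = dim(domain) - rank(f).
dim(ker(f)) = 12 - 1 = 11

11


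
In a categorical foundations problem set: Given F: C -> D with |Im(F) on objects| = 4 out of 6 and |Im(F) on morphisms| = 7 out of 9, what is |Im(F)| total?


The image of F consists of distinct objects and distinct morphisms.
|Im(F)| on objects = 4
|Im(F)| on morphisms = 7
Total image cardinality = 4 + 7 = 11

11


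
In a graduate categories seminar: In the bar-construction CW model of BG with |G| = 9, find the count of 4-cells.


In the bar-construction CW model of BG, the n-cells are indexed by
n-tuples [g_1|...|g_n] of non-identity elements of G (degenerate
simplices with some g_i = e do not contribute cells), so there are
(|G| - 1)^n n-cells.
For dim = 4 with |G| = 9:
cells = (9 - 1)^4 = 8^4 = 4096

4096


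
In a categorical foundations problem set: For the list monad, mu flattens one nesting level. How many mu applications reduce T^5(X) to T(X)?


Each application of mu: T^2 -> T removes one layer of nesting.
Starting at depth 5 (i.e., T^5(X)), we need to reach T(X).
Number of mu applications = 5 - 1 = 4

4


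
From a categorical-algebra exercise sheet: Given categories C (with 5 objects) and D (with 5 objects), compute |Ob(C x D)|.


The product category C x D has objects that are pairs (c, d).
Number of pairs = |Ob(C)| * |Ob(D)| = 5 * 5 = 25

25


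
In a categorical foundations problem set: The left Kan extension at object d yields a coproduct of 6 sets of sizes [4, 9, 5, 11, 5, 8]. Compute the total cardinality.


Pointwise, the left Kan extension (Lan_F H)(d) is the colimit, indexed
by the comma category (F downarrow d), of H composed with the
projection (F downarrow d) -> C. Here that colimit is given
as a coproduct (disjoint union) of sets, so its cardinality is the
sum of the sizes of the summands.
Coproduct of sets with sizes: 4 + 9 + 5 + 11 + 5 + 8
= 42

42


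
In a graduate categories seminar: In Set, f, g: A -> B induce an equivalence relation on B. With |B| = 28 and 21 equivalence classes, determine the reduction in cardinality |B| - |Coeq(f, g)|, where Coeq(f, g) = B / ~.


The coequalizer Coeq(f, g) = B / ~ has one element per equivalence class.
|B| = 28, |Coeq(f, g)| = 21.
|B| - |Coeq(f, g)| = 28 - 21 = 7.

7


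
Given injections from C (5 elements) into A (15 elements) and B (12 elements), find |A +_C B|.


The pushout A +_C B identifies the images of C in A and B.
|A +_C B| = |A| + |B| - |C| (for injections).
= 15 + 12 - 5 = 22

22


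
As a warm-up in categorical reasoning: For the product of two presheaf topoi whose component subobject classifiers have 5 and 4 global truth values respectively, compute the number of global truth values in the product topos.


In a product of presheaf topoi E_1 x E_2, the subobject classifier
is Omega = Omega_1 x Omega_2 (componentwise), so
|Omega(top)| = |Omega_1(top_1)| * |Omega_2(top_2)|.
= 5 * 4 = 20.

20


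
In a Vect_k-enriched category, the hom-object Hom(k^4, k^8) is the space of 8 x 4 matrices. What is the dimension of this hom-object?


In Vect-enriched categories, Hom(k^n, k^m) is the space of m x n matrices.
dim(Hom(k^4, k^8)) = 8 * 4 = 32

32


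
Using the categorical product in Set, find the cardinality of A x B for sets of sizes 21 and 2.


In Set, the product A x B is the Cartesian product.
By the universal property, |A x B| = |A| * |B|.
|A x B| = 21 * 2 = 42

42


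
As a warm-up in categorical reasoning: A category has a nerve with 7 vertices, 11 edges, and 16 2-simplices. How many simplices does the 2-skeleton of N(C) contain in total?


The 2-skeleton of the nerve N(C) consists of simplices in dimensions 0, 1, 2:
  |N(C)_0| = 7 (objects)
  |N(C)_1| = 11 (morphisms)
  |N(C)_2| = 16 (composable pairs)
Total = 7 + 11 + 16 = 34

34


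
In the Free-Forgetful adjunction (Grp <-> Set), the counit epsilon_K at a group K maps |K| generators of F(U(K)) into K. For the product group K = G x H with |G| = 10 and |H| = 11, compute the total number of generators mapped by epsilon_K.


The counit epsilon_K: F(U(K)) -> K of the Free-Forgetful adjunction
maps |K| generators of F(U(K)) into K. For K = G x H (the product group),
|G x H| = |G| * |H|.
Total generators mapped = 10 * 11 = 110.

110


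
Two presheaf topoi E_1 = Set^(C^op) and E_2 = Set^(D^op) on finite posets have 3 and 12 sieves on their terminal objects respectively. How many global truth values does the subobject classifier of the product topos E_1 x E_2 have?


In a product of presheaf topoi E_1 x E_2, the subobject classifier
is Omega = Omega_1 x Omega_2 (componentwise), so
|Omega(top)| = |Omega_1(top_1)| * |Omega_2(top_2)|.
= 3 * 12 = 36.

36


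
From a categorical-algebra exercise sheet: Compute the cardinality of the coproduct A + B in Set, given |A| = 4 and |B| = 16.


In Set, the coproduct A + B is the disjoint union.
|A + B| = |A| + |B| = 4 + 16 = 20

20


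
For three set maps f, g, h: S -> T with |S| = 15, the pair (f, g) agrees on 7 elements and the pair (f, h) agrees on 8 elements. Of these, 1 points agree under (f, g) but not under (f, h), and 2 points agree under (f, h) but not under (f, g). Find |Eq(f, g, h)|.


Eq(f, g, h) is the triple-agreement set: points in S where all three
maps take the same value. Using inclusion-exclusion on the pairwise data:
Pair (f, g) agrees on 7 points; pair (f, h) on 8 points.
Points agreeing under (f, g) but not (f, h) = 1; under (f, h) but not (f, g) = 2.
Triple-agreement = agreement-in-(f, g) minus points that agree under (f, g) but not (f, h):
|Eq(f, g, h)| = 7 - 1 = 6
(cross-check via (f, h): 8 - 2 = 6.)

6


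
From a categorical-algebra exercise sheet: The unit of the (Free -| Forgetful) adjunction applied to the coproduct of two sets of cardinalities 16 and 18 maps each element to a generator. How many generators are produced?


The unit eta_X: X -> U(F(X)) of the Free-Forgetful adjunction
maps each element of X to a generator of F(X). For X = S + T (disjoint
union in Set), |S + T| = |S| + |T|.
Total mappings = 16 + 18 = 34.

34


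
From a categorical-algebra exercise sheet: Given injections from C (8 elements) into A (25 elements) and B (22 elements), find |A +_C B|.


The pushout A +_C B identifies the images of C in A and B.
|A +_C B| = |A| + |B| - |C| (for injections).
= 25 + 22 - 8 = 39

39


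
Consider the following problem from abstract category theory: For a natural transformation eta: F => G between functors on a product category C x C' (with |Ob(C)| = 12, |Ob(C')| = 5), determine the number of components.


A natural transformation eta: F => G assigns one component morphism per
object of the domain category.
The domain is the product category C x C', so
|Ob(C x C')| = |Ob(C)| * |Ob(C')| = 12 * 5 = 60.
Therefore eta has 60 component morphisms.

60


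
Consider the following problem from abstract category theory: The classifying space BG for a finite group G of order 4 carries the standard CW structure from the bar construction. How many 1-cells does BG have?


In the bar-construction CW model of BG, the n-cells are indexed by
n-tuples [g_1|...|g_n] of non-identity elements of G (degenerate
simplices with some g_i = e do not contribute cells), so there are
(|G| - 1)^n n-cells.
For dim = 1 with |G| = 4:
cells = (4 - 1)^1 = 3^1 = 3

3
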